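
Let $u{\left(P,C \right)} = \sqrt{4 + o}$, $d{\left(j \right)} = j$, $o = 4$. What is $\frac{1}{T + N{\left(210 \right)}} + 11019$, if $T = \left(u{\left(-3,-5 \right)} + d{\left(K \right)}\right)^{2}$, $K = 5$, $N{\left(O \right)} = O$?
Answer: $\frac{641845974}{58249} - \frac{20 \sqrt{2}}{58249} \approx 11019.0$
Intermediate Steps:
$u{\left(P,C \right)} = 2 \sqrt{2}$ ($u{\left(P,C \right)} = \sqrt{4 + 4} = \sqrt{8} = 2 \sqrt{2}$)
$T = \left(5 + 2 \sqrt{2}\right)^{2}$ ($T = \left(2 \sqrt{2} + 5\right)^{2} = \left(5 + 2 \sqrt{2}\right)^{2} \approx 61.284$)
$\frac{1}{T + N{\left(210 \right)}} + 11019 = \frac{1}{\left(33 + 20 \sqrt{2}\right) + 210} + 11019 = \frac{1}{243 + 20 \sqrt{2}} + 11019 = 11019 + \frac{1}{243 + 20 \sqrt{2}}$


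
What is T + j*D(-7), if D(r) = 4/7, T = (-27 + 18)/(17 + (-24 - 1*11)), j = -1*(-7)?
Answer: 9/2 ≈ 4.5000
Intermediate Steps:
j = 7
T = ½ (T = -9/(17 + (-24 - 11)) = -9/(17 - 35) = -9/(-18) = -9*(-1/18) = ½ ≈ 0.50000)
D(r) = 4/7 (D(r) = 4*(⅐) = 4/7)
T + j*D(-7) = ½ + 7*(4/7) = ½ + 4 = 9/2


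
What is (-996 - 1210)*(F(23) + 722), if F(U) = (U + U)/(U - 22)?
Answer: -1694208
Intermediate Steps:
F(U) = 2*U/(-22 + U) (F(U) = (2*U)/(-22 + U) = 2*U/(-22 + U))
(-996 - 1210)*(F(23) + 722) = (-996 - 1210)*(2*23/(-22 + 23) + 722) = -2206*(2*23/1 + 722) = -2206*(2*23*1 + 722) = -2206*(46 + 722) = -2206*768 = -1694208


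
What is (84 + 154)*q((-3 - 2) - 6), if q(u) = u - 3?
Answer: -3332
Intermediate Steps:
q(u) = -3 + u
(84 + 154)*q((-3 - 2) - 6) = (84 + 154)*(-3 + ((-3 - 2) - 6)) = 238*(-3 + (-5 - 6)) = 238*(-3 - 11) = 238*(-14) = -3332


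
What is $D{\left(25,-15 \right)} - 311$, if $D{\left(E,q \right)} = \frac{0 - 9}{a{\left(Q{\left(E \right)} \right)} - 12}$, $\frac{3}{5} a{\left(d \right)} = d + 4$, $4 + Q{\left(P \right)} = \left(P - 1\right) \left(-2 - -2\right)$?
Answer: $- \frac{1241}{4} \approx -310.25$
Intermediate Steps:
$Q{\left(P \right)} = -4$ ($Q{\left(P \right)} = -4 + \left(P - 1\right) \left(-2 - -2\right) = -4 + \left(-1 + P\right) \left(-2 + 2\right) = -4 + \left(-1 + P\right) 0 = -4 + 0 = -4$)
$a{\left(d \right)} = \frac{20}{3} + \frac{5 d}{3}$ ($a{\left(d \right)} = \frac{5 \left(d + 4\right)}{3} = \frac{5 \left(4 + d\right)}{3} = \frac{20}{3} + \frac{5 d}{3}$)
$D{\left(E,q \right)} = \frac{3}{4}$ ($D{\left(E,q \right)} = \frac{0 - 9}{\left(\frac{20}{3} + \frac{5}{3} \left(-4\right)\right) - 12} = - \frac{9}{\left(\frac{20}{3} - \frac{20}{3}\right) - 12} = - \frac{9}{0 - 12} = - \frac{9}{-12} = \left(-9\right) \left(- \frac{1}{12}\right) = \frac{3}{4}$)
$D{\left(25,-15 \right)} - 311 = \frac{3}{4} - 311 = - \frac{1241}{4}$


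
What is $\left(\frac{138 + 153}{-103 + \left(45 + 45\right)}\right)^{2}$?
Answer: $\frac{84681}{169} \approx 501.07$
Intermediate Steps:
$\left(\frac{138 + 153}{-103 + \left(45 + 45\right)}\right)^{2} = \left(\frac{291}{-103 + 90}\right)^{2} = \left(\frac{291}{-13}\right)^{2} = \left(291 \left(- \frac{1}{13}\right)\right)^{2} = \left(- \frac{291}{13}\right)^{2} = \frac{84681}{169}$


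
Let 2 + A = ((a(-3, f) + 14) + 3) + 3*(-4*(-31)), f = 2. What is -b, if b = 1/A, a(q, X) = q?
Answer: -1/384 ≈ -0.0026042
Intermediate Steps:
A = 384 (A = -2 + (((-3 + 14) + 3) + 3*(-4*(-31))) = -2 + ((11 + 3) + 3*124) = -2 + (14 + 372) = -2 + 386 = 384)
b = 1/384 ≈ 0.0026042
-b = -1*1/384 = -1/384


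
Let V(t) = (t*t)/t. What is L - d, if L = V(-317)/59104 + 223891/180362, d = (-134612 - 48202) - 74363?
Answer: 1370774868842303/5330057824 ≈ 2.5718e+5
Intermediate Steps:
V(t) = t (V(t) = t²/t = t)
d = -257177 (d = -182814 - 74363 = -257177)
L = 6587839455/5330057824 (L = -317/59104 + 223891/180362 = 6587839455/5330057824 ≈ 1.2360)
L - d = 6587839455/5330057824 - 1*(-257177) = 6587839455/5330057824 + 257177 = 1370774868842303/5330057824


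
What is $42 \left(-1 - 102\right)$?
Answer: $-4326$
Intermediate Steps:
$42 \left(-1 - 102\right) = 42 \left(-103\right) = -4326$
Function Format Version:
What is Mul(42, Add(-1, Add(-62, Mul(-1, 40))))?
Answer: -4326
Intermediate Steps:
Mul(42, Add(-1, Add(-62, Mul(-1, 40)))) = Mul(42, Add(-1, Add(-62, -40))) = Mul(42, Add(-1, -102)) = Mul(42, -103) = -4326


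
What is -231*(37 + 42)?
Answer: -18249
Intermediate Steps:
-231*(37 + 42) = -231*79 = -7*2607 = -18249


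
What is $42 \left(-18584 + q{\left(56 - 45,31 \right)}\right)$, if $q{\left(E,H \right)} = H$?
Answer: $-779226$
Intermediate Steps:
$42 \left(-18584 + q{\left(56 - 45,31 \right)}\right) = 42 \left(-18584 + 31\right) = 42 \left(-18553\right) = -779226$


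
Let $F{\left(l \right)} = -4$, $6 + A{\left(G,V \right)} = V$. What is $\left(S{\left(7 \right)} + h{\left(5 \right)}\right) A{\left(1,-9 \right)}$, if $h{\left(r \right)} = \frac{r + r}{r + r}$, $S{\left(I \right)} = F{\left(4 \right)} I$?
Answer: $405$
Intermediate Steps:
$A{\left(G,V \right)} = -6 + V$
$S{\left(I \right)} = - 4 I$
$h{\left(r \right)} = 1$ ($h{\left(r \right)} = \frac{2 r}{2 r} = 2 r \frac{1}{2 r} = 1$)
$\left(S{\left(7 \right)} + h{\left(5 \right)}\right) A{\left(1,-9 \right)} = \left(\left(-4\right) 7 + 1\right) \left(-6 - 9\right) = \left(-28 + 1\right) \left(-15\right) = \left(-27\right) \left(-15\right) = 405$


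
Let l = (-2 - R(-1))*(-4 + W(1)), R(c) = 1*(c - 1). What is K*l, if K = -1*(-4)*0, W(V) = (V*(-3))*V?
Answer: 0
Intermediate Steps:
W(V) = -3*V² (W(V) = (-3*V)*V = -3*V²)
R(c) = -1 + c (R(c) = 1*(-1 + c) = -1 + c)
K = 0 (K = 4*0 = 0)
l = 0 (l = (-2 - (-1 - 1))*(-4 - 3*1²) = (-2 - 1*(-2))*(-4 - 3*1) = (-2 + 2)*(-4 - 3) = 0*(-7) = 0)
K*l = 0*0 = 0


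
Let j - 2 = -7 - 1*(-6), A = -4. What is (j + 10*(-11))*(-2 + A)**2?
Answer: -3924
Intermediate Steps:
j = 1 (j = 2 + (-7 - 1*(-6)) = 2 + (-7 + 6) = 2 - 1 = 1)
(j + 10*(-11))*(-2 + A)**2 = (1 + 10*(-11))*(-2 - 4)**2 = (1 - 110)*(-6)**2 = -109*36 = -3924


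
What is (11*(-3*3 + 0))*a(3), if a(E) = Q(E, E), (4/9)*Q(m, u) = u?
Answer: -2673/4 ≈ -668.25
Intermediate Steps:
Q(m, u) = 9*u/4
a(E) = 9*E/4
(11*(-3*3 + 0))*a(3) = (11*(-3*3 + 0))*((9/4)*3) = (11*(-9 + 0))*(27/4) = (11*(-9))*(27/4) = -99*27/4 = -2673/4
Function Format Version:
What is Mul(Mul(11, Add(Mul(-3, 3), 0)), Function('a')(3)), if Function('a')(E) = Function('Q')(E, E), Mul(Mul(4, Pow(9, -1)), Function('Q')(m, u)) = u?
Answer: Rational(-2673, 4) ≈ -668.25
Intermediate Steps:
Function('Q')(m, u) = Mul(Rational(9, 4), u)
Function('a')(E) = Mul(Rational(9, 4), E)
Mul(Mul(11, Add(Mul(-3, 3), 0)), Function('a')(3)) = Mul(Mul(11, Add(Mul(-3, 3), 0)), Mul(Rational(9, 4), 3)) = Mul(Mul(11, Add(-9, 0)), Rational(27, 4)) = Mul(Mul(11, -9), Rational(27, 4)) = Mul(-99, Rational(27, 4)) = Rational(-2673, 4)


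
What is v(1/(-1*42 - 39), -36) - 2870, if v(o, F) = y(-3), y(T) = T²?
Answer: -2861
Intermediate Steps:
v(o, F) = 9 (v(o, F) = (-3)² = 9)
v(1/(-1*42 - 39), -36) - 2870 = 9 - 2870 = -2861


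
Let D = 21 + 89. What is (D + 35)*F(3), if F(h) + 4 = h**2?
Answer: 725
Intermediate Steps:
D = 110
F(h) = -4 + h**2
(D + 35)*F(3) = (110 + 35)*(-4 + 3**2) = 145*(-4 + 9) = 145*5 = 725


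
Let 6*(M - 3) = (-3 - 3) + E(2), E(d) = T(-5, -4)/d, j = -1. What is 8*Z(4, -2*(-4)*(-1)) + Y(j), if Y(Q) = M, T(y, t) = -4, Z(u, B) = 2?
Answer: 53/3 ≈ 17.667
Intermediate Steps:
E(d) = -4/d
M = 5/3 (M = 3 + ((-3 - 3) - 4/2)/6 = 3 + (-6 - 4*1/2)/6 = 3 + (-6 - 2)/6 = 3 + (1/6)*(-8) = 3 - 4/3 = 5/3 ≈ 1.6667)
Y(Q) = 5/3
8*Z(4, -2*(-4)*(-1)) + Y(j) = 8*2 + 5/3 = 16 + 5/3 = 53/3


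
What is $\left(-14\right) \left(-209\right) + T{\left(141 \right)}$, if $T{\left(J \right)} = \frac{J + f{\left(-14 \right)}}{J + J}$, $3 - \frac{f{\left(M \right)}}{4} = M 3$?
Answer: $\frac{275151}{94} \approx 2927.1$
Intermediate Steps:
$f{\left(M \right)} = 12 - 12 M$ ($f{\left(M \right)} = 12 - 4 M 3 = 12 - 4 \cdot 3 M = 12 - 12 M$)
$T{\left(J \right)} = \frac{180 + J}{2 J}$ ($T{\left(J \right)} = \frac{J + \left(12 - -168\right)}{J + J} = \frac{J + \left(12 + 168\right)}{2 J} = \left(J + 180\right) \frac{1}{2 J} = \left(180 + J\right) \frac{1}{2 J} = \frac{180 + J}{2 J}$)
$\left(-14\right) \left(-209\right) + T{\left(141 \right)} = \left(-14\right) \left(-209\right) + \frac{180 + 141}{2 \cdot 141} = 2926 + \frac{1}{2} \cdot \frac{1}{141} \cdot 321 = 2926 + \frac{107}{94} = \frac{275151}{94}$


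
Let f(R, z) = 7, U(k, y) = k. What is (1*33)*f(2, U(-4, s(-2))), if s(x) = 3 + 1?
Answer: 231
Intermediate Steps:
s(x) = 4
(1*33)*f(2, U(-4, s(-2))) = (1*33)*7 = 33*7 = 231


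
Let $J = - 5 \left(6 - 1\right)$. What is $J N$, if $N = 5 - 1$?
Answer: $-100$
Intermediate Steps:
$N = 4$
$J = -25$ ($J = \left(-5\right) 5 = -25$)
$J N = \left(-25\right) 4 = -100$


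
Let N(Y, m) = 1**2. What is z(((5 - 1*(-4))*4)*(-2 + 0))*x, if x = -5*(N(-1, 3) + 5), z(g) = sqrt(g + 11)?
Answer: -30*I*sqrt(61) ≈ -234.31*I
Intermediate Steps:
N(Y, m) = 1
z(g) = sqrt(11 + g)
x = -30 (x = -5*(1 + 5) = -5*6 = -30)
z(((5 - 1*(-4))*4)*(-2 + 0))*x = sqrt(11 + ((5 - 1*(-4))*4)*(-2 + 0))*(-30) = sqrt(11 + ((5 + 4)*4)*(-2))*(-30) = sqrt(11 + (9*4)*(-2))*(-30) = sqrt(11 + 36*(-2))*(-30) = sqrt(11 - 72)*(-30) = sqrt(-61)*(-30) = (I*sqrt(61))*(-30) = -30*I*sqrt(61)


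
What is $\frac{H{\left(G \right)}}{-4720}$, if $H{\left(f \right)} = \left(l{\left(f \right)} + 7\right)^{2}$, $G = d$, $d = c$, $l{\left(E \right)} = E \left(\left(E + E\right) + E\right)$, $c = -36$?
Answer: $- \frac{3034205}{944} \approx -3214.2$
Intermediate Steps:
$l{\left(E \right)} = 3 E^{2}$ ($l{\left(E \right)} = E \left(2 E + E\right) = E 3 E = 3 E^{2}$)
$d = -36$
$G = -36$
$H{\left(f \right)} = \left(7 + 3 f^{2}\right)^{2}$ ($H{\left(f \right)} = \left(3 f^{2} + 7\right)^{2} = \left(7 + 3 f^{2}\right)^{2}$)
$\frac{H{\left(G \right)}}{-4720} = \frac{\left(7 + 3 \left(-36\right)^{2}\right)^{2}}{-4720} = \left(7 + 3 \cdot 1296\right)^{2} \left(- \frac{1}{4720}\right) = \left(7 + 3888\right)^{2} \left(- \frac{1}{4720}\right) = 3895^{2} \left(- \frac{1}{4720}\right) = 15171025 \left(- \frac{1}{4720}\right) = - \frac{3034205}{944}$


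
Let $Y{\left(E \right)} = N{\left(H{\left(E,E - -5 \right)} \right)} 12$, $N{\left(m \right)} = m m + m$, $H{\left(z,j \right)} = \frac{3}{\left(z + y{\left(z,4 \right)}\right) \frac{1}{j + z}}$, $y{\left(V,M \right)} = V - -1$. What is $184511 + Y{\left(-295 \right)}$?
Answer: $\frac{64060105271}{346921} \approx 1.8465 \cdot 10^{5}$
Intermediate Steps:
$y{\left(V,M \right)} = 1 + V$ ($y{\left(V,M \right)} = V + 1 = 1 + V$)
$H{\left(z,j \right)} = \frac{3 \left(j + z\right)}{1 + 2 z}$ ($H{\left(z,j \right)} = \frac{3}{\left(z + \left(1 + z\right)\right) \frac{1}{j + z}} = \frac{3}{\left(1 + 2 z\right) \frac{1}{j + z}} = \frac{3}{\frac{1}{j + z} \left(1 + 2 z\right)} = 3 \frac{j + z}{1 + 2 z} = \frac{3 \left(j + z\right)}{1 + 2 z}$)
$N{\left(m \right)} = m + m^{2}$ ($N{\left(m \right)} = m^{2} + m = m + m^{2}$)
$Y{\left(E \right)} = \frac{36 \left(1 + \frac{3 \left(5 + 2 E\right)}{1 + 2 E}\right) \left(5 + 2 E\right)}{1 + 2 E}$ ($Y{\left(E \right)} = \frac{3 \left(\left(E - -5\right) + E\right)}{1 + 2 E} \left(1 + \frac{3 \left(\left(E - -5\right) + E\right)}{1 + 2 E}\right) 12 = \frac{3 \left(\left(E + 5\right) + E\right)}{1 + 2 E} \left(1 + \frac{3 \left(\left(E + 5\right) + E\right)}{1 + 2 E}\right) 12 = \frac{3 \left(\left(5 + E\right) + E\right)}{1 + 2 E} \left(1 + \frac{3 \left(\left(5 + E\right) + E\right)}{1 + 2 E}\right) 12 = \frac{3 \left(5 + 2 E\right)}{1 + 2 E} \left(1 + \frac{3 \left(5 + 2 E\right)}{1 + 2 E}\right) 12 = \frac{3 \left(1 + \frac{3 \left(5 + 2 E\right)}{1 + 2 E}\right) \left(5 + 2 E\right)}{1 + 2 E} 12 = \frac{36 \left(1 + \frac{3 \left(5 + 2 E\right)}{1 + 2 E}\right) \left(5 + 2 E\right)}{1 + 2 E}$)
$184511 + Y{\left(-295 \right)} = 184511 + \frac{288 \left(2 - 295\right) \left(5 + 2 \left(-295\right)\right)}{\left(1 + 2 \left(-295\right)\right)^{2}} = 184511 + 288 \frac{1}{\left(1 - 590\right)^{2}} \left(-293\right) \left(5 - 590\right) = 184511 + 288 \cdot \frac{1}{346921} \left(-293\right) \left(-585\right) = 184511 + \frac{49364640}{346921} = \frac{64060105271}{346921}$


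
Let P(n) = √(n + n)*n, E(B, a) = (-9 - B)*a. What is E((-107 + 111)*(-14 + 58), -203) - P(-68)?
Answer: 37555 + 136*I*√34 ≈ 37555.0 + 793.01*I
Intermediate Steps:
E(B, a) = a*(-9 - B)
P(n) = √2*n^(3/2) (P(n) = √(2*n)*n = (√2*√n)*n = √2*n^(3/2))
E((-107 + 111)*(-14 + 58), -203) - P(-68) = -1*(-203)*(9 + (-107 + 111)*(-14 + 58)) - √2*(-68)^(3/2) = -1*(-203)*(9 + 4*44) - √2*(-136*I*√17) = -1*(-203)*(9 + 176) - (-136)*I*√34 = -1*(-203)*185 + 136*I*√34 = 37555 + 136*I*√34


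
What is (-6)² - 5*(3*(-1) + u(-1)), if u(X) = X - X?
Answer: 51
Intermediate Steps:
u(X) = 0
(-6)² - 5*(3*(-1) + u(-1)) = (-6)² - 5*(3*(-1) + 0) = 36 - 5*(-3 + 0) = 36 - 5*(-3) = 36 + 15 = 51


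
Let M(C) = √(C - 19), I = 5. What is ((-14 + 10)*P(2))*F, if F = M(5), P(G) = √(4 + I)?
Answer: -12*I*√14 ≈ -44.9*I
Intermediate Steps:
M(C) = √(-19 + C)
P(G) = 3 (P(G) = √(4 + 5) = √9 = 3)
F = I*√14 (F = √(-19 + 5) = √(-14) = I*√14 ≈ 3.7417*I)
((-14 + 10)*P(2))*F = ((-14 + 10)*3)*(I*√14) = (-4*3)*(I*√14) = -12*I*√14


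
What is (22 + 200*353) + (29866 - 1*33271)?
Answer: 67217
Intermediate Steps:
(22 + 200*353) + (29866 - 1*33271) = (22 + 70600) + (29866 - 33271) = 70622 - 3405 = 67217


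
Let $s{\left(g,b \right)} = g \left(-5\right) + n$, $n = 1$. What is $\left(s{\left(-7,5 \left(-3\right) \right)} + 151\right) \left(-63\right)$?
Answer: $-11781$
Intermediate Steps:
$s{\left(g,b \right)} = 1 - 5 g$ ($s{\left(g,b \right)} = g \left(-5\right) + 1 = - 5 g + 1 = 1 - 5 g$)
$\left(s{\left(-7,5 \left(-3\right) \right)} + 151\right) \left(-63\right) = \left(\left(1 - -35\right) + 151\right) \left(-63\right) = \left(\left(1 + 35\right) + 151\right) \left(-63\right) = \left(36 + 151\right) \left(-63\right) = 187 \left(-63\right) = -11781$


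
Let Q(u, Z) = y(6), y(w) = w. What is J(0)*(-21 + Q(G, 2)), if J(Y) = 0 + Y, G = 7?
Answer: 0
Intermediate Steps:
Q(u, Z) = 6
J(Y) = Y
J(0)*(-21 + Q(G, 2)) = 0*(-21 + 6) = 0*(-15) = 0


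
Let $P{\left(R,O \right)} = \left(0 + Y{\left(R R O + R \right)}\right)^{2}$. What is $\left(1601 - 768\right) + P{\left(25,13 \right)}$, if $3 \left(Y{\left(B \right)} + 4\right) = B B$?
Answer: $\frac{4411946912117641}{9} \approx 4.9022 \cdot 10^{14}$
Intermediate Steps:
$Y{\left(B \right)} = -4 + \frac{B^{2}}{3}$ ($Y{\left(B \right)} = -4 + \frac{B B}{3} = -4 + \frac{B^{2}}{3}$)
$P{\left(R,O \right)} = \left(-4 + \frac{\left(R + O R^{2}\right)^{2}}{3}\right)^{2}$ ($P{\left(R,O \right)} = \left(0 + \left(-4 + \frac{\left(R R O + R\right)^{2}}{3}\right)\right)^{2} = \left(0 + \left(-4 + \frac{\left(R^{2} O + R\right)^{2}}{3}\right)\right)^{2} = \left(0 + \left(-4 + \frac{\left(O R^{2} + R\right)^{2}}{3}\right)\right)^{2} = \left(0 + \left(-4 + \frac{\left(R + O R^{2}\right)^{2}}{3}\right)\right)^{2} = \left(-4 + \frac{\left(R + O R^{2}\right)^{2}}{3}\right)^{2}$)
$\left(1601 - 768\right) + P{\left(25,13 \right)} = \left(1601 - 768\right) + \frac{\left(-12 + 25^{2} \left(1 + 13 \cdot 25\right)^{2}\right)^{2}}{9} = 833 + \frac{\left(-12 + 625 \left(1 + 325\right)^{2}\right)^{2}}{9} = 833 + \frac{\left(-12 + 625 \cdot 326^{2}\right)^{2}}{9} = 833 + \frac{\left(-12 + 625 \cdot 106276\right)^{2}}{9} = 833 + \frac{\left(-12 + 66422500\right)^{2}}{9} = 833 + \frac{66422488^{2}}{9} = 833 + \frac{1}{9} \cdot 4411946912110144 = 833 + \frac{4411946912110144}{9} = \frac{4411946912117641}{9}$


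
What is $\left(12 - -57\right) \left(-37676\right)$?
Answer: $-2599644$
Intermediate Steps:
$\left(12 - -57\right) \left(-37676\right) = \left(12 + 57\right) \left(-37676\right) = 69 \left(-37676\right) = -2599644$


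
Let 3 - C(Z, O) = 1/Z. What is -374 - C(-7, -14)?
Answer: -2640/7 ≈ -377.14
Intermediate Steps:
C(Z, O) = 3 - 1/Z
-374 - C(-7, -14) = -374 - (3 - 1/(-7)) = -374 - (3 - 1*(-1/7)) = -374 - (3 + 1/7) = -374 - 1*22/7 = -374 - 22/7 = -2640/7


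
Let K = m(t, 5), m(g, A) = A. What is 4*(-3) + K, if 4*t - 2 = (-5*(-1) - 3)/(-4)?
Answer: -7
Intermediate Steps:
t = 3/8 (t = ½ + ((-5*(-1) - 3)/(-4))/4 = ½ + ((5 - 3)*(-¼))/4 = ½ + (2*(-¼))/4 = ½ + (¼)*(-½) = ½ - ⅛ = 3/8 ≈ 0.37500)
K = 5
4*(-3) + K = 4*(-3) + 5 = -12 + 5 = -7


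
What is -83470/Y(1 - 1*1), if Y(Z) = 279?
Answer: -83470/279 ≈ -299.18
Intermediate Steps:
-83470/Y(1 - 1*1) = -83470/279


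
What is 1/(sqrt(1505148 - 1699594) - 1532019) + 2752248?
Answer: 6459752870977212117/2347082410807 - I*sqrt(194446)/2347082410807 ≈ 2.7522e+6 - 1.8788e-10*I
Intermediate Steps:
1/(sqrt(1505148 - 1699594) - 1532019) + 2752248 = 1/(sqrt(-194446) - 1532019) + 2752248 = 1/(I*sqrt(194446) - 1532019) + 2752248 = 1/(-1532019 + I*sqrt(194446)) + 2752248 = 2752248 + 1/(-1532019 + I*sqrt(194446))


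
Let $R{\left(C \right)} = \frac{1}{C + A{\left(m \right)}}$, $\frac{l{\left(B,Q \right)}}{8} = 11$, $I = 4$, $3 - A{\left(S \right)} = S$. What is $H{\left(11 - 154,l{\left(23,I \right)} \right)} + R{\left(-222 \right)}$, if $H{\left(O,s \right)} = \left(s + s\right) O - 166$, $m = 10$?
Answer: $- \frac{5801487}{229} \approx -25334.0$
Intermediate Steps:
$A{\left(S \right)} = 3 - S$
$l{\left(B,Q \right)} = 88$ ($l{\left(B,Q \right)} = 8 \cdot 11 = 88$)
$H{\left(O,s \right)} = -166 + 2 O s$ ($H{\left(O,s \right)} = 2 s O - 166 = 2 O s - 166 = -166 + 2 O s$)
$R{\left(C \right)} = \frac{1}{-7 + C}$ ($R{\left(C \right)} = \frac{1}{C + \left(3 - 10\right)} = \frac{1}{C - 7} = \frac{1}{-7 + C}$)
$H{\left(11 - 154,l{\left(23,I \right)} \right)} + R{\left(-222 \right)} = \left(-166 + 2 \left(11 - 154\right) 88\right) + \frac{1}{-7 - 222} = \left(-166 + 2 \left(11 - 154\right) 88\right) + \frac{1}{-229} = \left(-166 + 2 \left(-143\right) 88\right) - \frac{1}{229} = \left(-166 - 25168\right) - \frac{1}{229} = -25334 - \frac{1}{229} = - \frac{5801487}{229}$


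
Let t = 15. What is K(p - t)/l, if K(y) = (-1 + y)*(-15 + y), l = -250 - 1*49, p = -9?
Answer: -75/23 ≈ -3.2609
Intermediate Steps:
l = -299 (l = -250 - 49 = -299)
K(p - t)/l = (15 + (-9 - 1*15)² - 16*(-9 - 1*15))/(-299) = (15 + (-9 - 15)² - 16*(-9 - 15))*(-1/299) = (15 + (-24)² - 16*(-24))*(-1/299) = (15 + 576 + 384)*(-1/299) = 975*(-1/299) = -75/23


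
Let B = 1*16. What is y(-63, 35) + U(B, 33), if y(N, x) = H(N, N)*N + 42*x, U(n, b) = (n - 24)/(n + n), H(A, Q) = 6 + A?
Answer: 20243/4 ≈ 5060.8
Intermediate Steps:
B = 16
U(n, b) = (-24 + n)/(2*n) (U(n, b) = (-24 + n)/((2*n)) = (-24 + n)*(1/(2*n)) = (-24 + n)/(2*n))
y(N, x) = 42*x + N*(6 + N) (y(N, x) = (6 + N)*N + 42*x = N*(6 + N) + 42*x = 42*x + N*(6 + N))
y(-63, 35) + U(B, 33) = (42*35 - 63*(6 - 63)) + (1/2)*(-24 + 16)/16 = (1470 - 63*(-57)) + (1/2)*(1/16)*(-8) = (1470 + 3591) - 1/4 = 5061 - 1/4 = 20243/4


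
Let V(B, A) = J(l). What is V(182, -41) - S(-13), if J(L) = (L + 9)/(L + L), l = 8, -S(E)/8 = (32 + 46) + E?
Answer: 8337/16 ≈ 521.06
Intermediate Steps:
S(E) = -624 - 8*E (S(E) = -8*((32 + 46) + E) = -8*(78 + E) = -624 - 8*E)
J(L) = (9 + L)/(2*L) (J(L) = (9 + L)/((2*L)) = (9 + L)*(1/(2*L)) = (9 + L)/(2*L))
V(B, A) = 17/16 (V(B, A) = (½)*(9 + 8)/8 = (½)*(⅛)*17 = 17/16)
V(182, -41) - S(-13) = 17/16 - (-624 - 8*(-13)) = 17/16 - (-624 + 104) = 17/16 - 1*(-520) = 17/16 + 520 = 8337/16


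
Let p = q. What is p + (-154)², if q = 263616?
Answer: 287332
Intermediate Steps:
p = 263616
p + (-154)² = 263616 + (-154)² = 263616 + 23716 = 287332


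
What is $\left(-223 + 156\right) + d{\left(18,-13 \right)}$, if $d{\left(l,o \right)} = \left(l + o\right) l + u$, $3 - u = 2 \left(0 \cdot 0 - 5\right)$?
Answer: $36$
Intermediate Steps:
$u = 13$ ($u = 3 - 2 \left(0 \cdot 0 - 5\right) = 3 - 2 \left(0 - 5\right) = 3 - 2 \left(-5\right) = 3 - -10 = 3 + 10 = 13$)
$d{\left(l,o \right)} = 13 + l \left(l + o\right)$ ($d{\left(l,o \right)} = \left(l + o\right) l + 13 = l \left(l + o\right) + 13 = 13 + l \left(l + o\right)$)
$\left(-223 + 156\right) + d{\left(18,-13 \right)} = \left(-223 + 156\right) + \left(13 + 18^{2} + 18 \left(-13\right)\right) = -67 + \left(13 + 324 - 234\right) = -67 + 103 = 36$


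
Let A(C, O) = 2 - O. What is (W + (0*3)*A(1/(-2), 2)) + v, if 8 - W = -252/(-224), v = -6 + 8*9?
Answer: 583/8 ≈ 72.875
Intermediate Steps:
v = 66 (v = -6 + 72 = 66)
W = 55/8 (W = 8 - (-252)/(-224) = 8 - (-252)*(-1)/224 = 8 - 1*9/8 = 8 - 9/8 = 55/8 ≈ 6.8750)
(W + (0*3)*A(1/(-2), 2)) + v = (55/8 + (0*3)*(2 - 1*2)) + 66 = (55/8 + 0*(2 - 2)) + 66 = (55/8 + 0*0) + 66 = (55/8 + 0) + 66 = 55/8 + 66 = 583/8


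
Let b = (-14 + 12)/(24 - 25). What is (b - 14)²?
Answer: 144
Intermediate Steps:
b = 2 (b = -2/(-1) = -2*(-1) = 2)
(b - 14)² = (2 - 14)² = (-12)² = 144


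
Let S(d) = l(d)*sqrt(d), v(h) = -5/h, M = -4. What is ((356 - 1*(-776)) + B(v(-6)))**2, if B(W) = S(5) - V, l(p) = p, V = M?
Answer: 1290621 + 11360*sqrt(5) ≈ 1.3160e+6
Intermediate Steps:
V = -4
S(d) = d**(3/2) (S(d) = d*sqrt(d) = d**(3/2))
B(W) = 4 + 5*sqrt(5) (B(W) = 5**(3/2) - 1*(-4) = 5*sqrt(5) + 4 = 4 + 5*sqrt(5))
((356 - 1*(-776)) + B(v(-6)))**2 = ((356 - 1*(-776)) + (4 + 5*sqrt(5)))**2 = ((356 + 776) + (4 + 5*sqrt(5)))**2 = (1132 + (4 + 5*sqrt(5)))**2 = (1136 + 5*sqrt(5))**2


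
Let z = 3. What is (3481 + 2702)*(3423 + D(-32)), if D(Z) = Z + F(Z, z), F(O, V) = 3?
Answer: 20985102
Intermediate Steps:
D(Z) = 3 + Z (D(Z) = Z + 3 = 3 + Z)
(3481 + 2702)*(3423 + D(-32)) = (3481 + 2702)*(3423 + (3 - 32)) = 6183*(3423 - 29) = 6183*3394 = 20985102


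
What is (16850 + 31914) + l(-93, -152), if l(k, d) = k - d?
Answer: 48823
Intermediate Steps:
(16850 + 31914) + l(-93, -152) = (16850 + 31914) + (-93 - 1*(-152)) = 48764 + (-93 + 152) = 48764 + 59 = 48823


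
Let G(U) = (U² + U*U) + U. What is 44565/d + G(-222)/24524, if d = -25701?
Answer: 239113081/105048554 ≈ 2.2762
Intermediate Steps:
G(U) = U + 2*U² (G(U) = (U² + U²) + U = 2*U² + U = U + 2*U²)
44565/d + G(-222)/24524 = 44565/(-25701) - 222*(1 + 2*(-222))/24524 = 44565*(-1/25701) - 222*(1 - 444)*(1/24524) = -14855/8567 - 222*(-443)*(1/24524) = -14855/8567 + 98346*(1/24524) = -14855/8567 + 49173/12262 = 239113081/105048554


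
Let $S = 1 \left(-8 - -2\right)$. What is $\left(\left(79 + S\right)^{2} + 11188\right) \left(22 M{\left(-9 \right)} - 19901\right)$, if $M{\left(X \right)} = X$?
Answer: $-331975183$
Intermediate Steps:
$S = -6$ ($S = 1 \left(-8 + 2\right) = 1 \left(-6\right) = -6$)
$\left(\left(79 + S\right)^{2} + 11188\right) \left(22 M{\left(-9 \right)} - 19901\right) = \left(\left(79 - 6\right)^{2} + 11188\right) \left(22 \left(-9\right) - 19901\right) = \left(73^{2} + 11188\right) \left(-198 - 19901\right) = \left(5329 + 11188\right) \left(-20099\right) = 16517 \left(-20099\right) = -331975183$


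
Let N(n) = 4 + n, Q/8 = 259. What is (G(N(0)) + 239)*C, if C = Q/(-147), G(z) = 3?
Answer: -71632/21 ≈ -3411.0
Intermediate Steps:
Q = 2072 (Q = 8*259 = 2072)
C = -296/21 (C = 2072/(-147) = 2072*(-1/147) = -296/21 ≈ -14.095)
(G(N(0)) + 239)*C = (3 + 239)*(-296/21) = 242*(-296/21) = -71632/21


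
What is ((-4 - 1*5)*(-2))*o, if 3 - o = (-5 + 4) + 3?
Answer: 18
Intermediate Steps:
o = 1 (o = 3 - ((-5 + 4) + 3) = 3 - (-1 + 3) = 3 - 1*2 = 3 - 2 = 1)
((-4 - 1*5)*(-2))*o = ((-4 - 1*5)*(-2))*1 = ((-4 - 5)*(-2))*1 = -9*(-2)*1 = 18*1 = 18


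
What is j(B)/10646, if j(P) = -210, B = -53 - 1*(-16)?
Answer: -105/5323 ≈ -0.019726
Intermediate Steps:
B = -37 (B = -53 + 16 = -37)
j(B)/10646 = -210/10646 = -210*1/10646 = -105/5323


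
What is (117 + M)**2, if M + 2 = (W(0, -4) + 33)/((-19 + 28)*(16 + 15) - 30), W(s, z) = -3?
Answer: 91298025/6889 ≈ 13253.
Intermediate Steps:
M = -156/83 (M = -2 + (-3 + 33)/((-19 + 28)*(16 + 15) - 30) = -2 + 30/(9*31 - 30) = -2 + 30/(279 - 30) = -2 + 30/249 = -2 + 30*(1/249) = -2 + 10/83 = -156/83 ≈ -1.8795)
(117 + M)**2 = (117 - 156/83)**2 = (9555/83)**2 = 91298025/6889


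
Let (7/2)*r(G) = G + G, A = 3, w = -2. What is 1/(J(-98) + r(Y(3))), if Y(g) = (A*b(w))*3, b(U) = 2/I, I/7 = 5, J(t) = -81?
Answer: -245/19773 ≈ -0.012391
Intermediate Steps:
I = 35 (I = 7*5 = 35)
b(U) = 2/35
Y(g) = 18/35 (Y(g) = (3*(2/35))*3 = (6/35)*3 = 18/35)
r(G) = 4*G/7 (r(G) = 2*(G + G)/7 = 2*(2*G)/7 = 4*G/7)
1/(J(-98) + r(Y(3))) = 1/(-81 + (4/7)*(18/35)) = 1/(-81 + 72/245) = 1/(-19773/245) = -245/19773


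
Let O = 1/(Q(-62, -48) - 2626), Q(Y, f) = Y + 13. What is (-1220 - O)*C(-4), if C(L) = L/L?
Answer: -3263499/2675 ≈ -1220.0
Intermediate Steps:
Q(Y, f) = 13 + Y
C(L) = 1
O = -1/2675 (O = 1/((13 - 62) - 2626) = 1/(-49 - 2626) = 1/(-2675) = -1/2675 ≈ -0.00037383)
(-1220 - O)*C(-4) = (-1220 - 1*(-1/2675))*1 = (-1220 + 1/2675)*1 = -3263499/2675*1 = -3263499/2675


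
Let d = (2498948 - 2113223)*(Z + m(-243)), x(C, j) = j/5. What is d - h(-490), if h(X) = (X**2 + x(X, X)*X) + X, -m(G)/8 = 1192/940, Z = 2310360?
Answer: 41884492284710/47 ≈ 8.9116e+11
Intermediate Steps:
x(C, j) = j/5 (x(C, j) = j*(1/5) = j/5)
m(G) = -2384/235 (m(G) = -9536/940 = -8*298/235 = -2384/235)
d = 41884505803320/47 (d = (2498948 - 2113223)*(2310360 - 2384/235) = 385725*(542932216/235) = 41884505803320/47 ≈ 8.9116e+11)
h(X) = X + 6*X**2/5 (h(X) = (X**2 + (X/5)*X) + X = (X**2 + X**2/5) + X = 6*X**2/5 + X = X + 6*X**2/5)
d - h(-490) = 41884505803320/47 - (-490)*(5 + 6*(-490))/5 = 41884505803320/47 - (-490)*(5 - 2940)/5 = 41884505803320/47 - (-490)*(-2935)/5 = 41884505803320/47 - 1*287630 = 41884505803320/47 - 287630 = 41884492284710/47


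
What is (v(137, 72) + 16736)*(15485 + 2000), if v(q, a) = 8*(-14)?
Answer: 290670640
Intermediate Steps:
v(q, a) = -112
(v(137, 72) + 16736)*(15485 + 2000) = (-112 + 16736)*(15485 + 2000) = 16624*17485 = 290670640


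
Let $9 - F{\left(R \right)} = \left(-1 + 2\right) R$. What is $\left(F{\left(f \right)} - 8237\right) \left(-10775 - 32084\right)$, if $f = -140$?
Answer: $346643592$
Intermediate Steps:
$F{\left(R \right)} = 9 - R$ ($F{\left(R \right)} = 9 - \left(-1 + 2\right) R = 9 - 1 R = 9 - R$)
$\left(F{\left(f \right)} - 8237\right) \left(-10775 - 32084\right) = \left(\left(9 - -140\right) - 8237\right) \left(-10775 - 32084\right) = \left(\left(9 + 140\right) - 8237\right) \left(-42859\right) = \left(149 - 8237\right) \left(-42859\right) = \left(-8088\right) \left(-42859\right) = 346643592$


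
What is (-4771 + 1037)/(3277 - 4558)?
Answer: 3734/1281 ≈ 2.9149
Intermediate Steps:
(-4771 + 1037)/(3277 - 4558) = -3734/(-1281) = -3734*(-1/1281) = 3734/1281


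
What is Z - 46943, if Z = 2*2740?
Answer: -41463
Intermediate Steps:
Z = 5480
Z - 46943 = 5480 - 46943 = -41463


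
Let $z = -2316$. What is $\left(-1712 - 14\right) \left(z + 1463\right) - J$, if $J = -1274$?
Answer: $1473552$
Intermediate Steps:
$\left(-1712 - 14\right) \left(z + 1463\right) - J = \left(-1712 - 14\right) \left(-2316 + 1463\right) - -1274 = \left(-1712 - 14\right) \left(-853\right) + 1274 = \left(-1726\right) \left(-853\right) + 1274 = 1472278 + 1274 = 1473552$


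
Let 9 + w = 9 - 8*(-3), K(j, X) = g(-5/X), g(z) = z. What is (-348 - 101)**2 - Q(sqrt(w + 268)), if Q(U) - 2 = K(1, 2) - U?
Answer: 403203/2 + 2*sqrt(73) ≈ 2.0162e+5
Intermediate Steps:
K(j, X) = -5/X
w = 24 (w = -9 + (9 - 8*(-3)) = -9 + (9 + 24) = -9 + 33 = 24)
Q(U) = -1/2 - U (Q(U) = 2 + (-5/2 - U) = -1/2 - U)
(-348 - 101)**2 - Q(sqrt(w + 268)) = (-348 - 101)**2 - (-1/2 - sqrt(24 + 268)) = (-449)**2 - (-1/2 - sqrt(292)) = 201601 - (-1/2 - 2*sqrt(73)) = 201601 + (1/2 + 2*sqrt(73)) = 403203/2 + 2*sqrt(73)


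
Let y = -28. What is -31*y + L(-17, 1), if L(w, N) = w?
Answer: 851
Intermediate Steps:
-31*y + L(-17, 1) = -31*(-28) - 17 = 868 - 17 = 851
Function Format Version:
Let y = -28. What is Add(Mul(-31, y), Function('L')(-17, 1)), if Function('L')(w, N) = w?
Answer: 851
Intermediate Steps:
Add(Mul(-31, y), Function('L')(-17, 1)) = Add(Mul(-31, -28), -17) = Add(868, -17) = 851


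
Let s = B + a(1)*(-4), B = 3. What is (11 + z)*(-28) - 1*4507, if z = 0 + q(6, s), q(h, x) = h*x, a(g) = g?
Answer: -4647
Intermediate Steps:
s = -1 (s = 3 + 1*(-4) = 3 - 4 = -1)
z = -6 (z = 0 + 6*(-1) = 0 - 6 = -6)
(11 + z)*(-28) - 1*4507 = (11 - 6)*(-28) - 1*4507 = 5*(-28) - 4507 = -140 - 4507 = -4647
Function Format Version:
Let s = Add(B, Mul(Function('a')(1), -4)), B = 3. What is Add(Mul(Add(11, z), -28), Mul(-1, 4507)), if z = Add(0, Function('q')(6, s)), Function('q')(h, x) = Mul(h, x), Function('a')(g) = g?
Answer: -4647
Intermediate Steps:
s = -1 (s = Add(3, Mul(1, -4)) = Add(3, -4) = -1)
z = -6 (z = Add(0, Mul(6, -1)) = Add(0, -6) = -6)
Add(Mul(Add(11, z), -28), Mul(-1, 4507)) = Add(Mul(Add(11, -6), -28), Mul(-1, 4507)) = Add(Mul(5, -28), -4507) = Add(-140, -4507) = -4647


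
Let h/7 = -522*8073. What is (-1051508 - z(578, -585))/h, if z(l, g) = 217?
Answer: 350575/9832914 ≈ 0.035653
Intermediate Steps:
h = -29498742 (h = 7*(-522*8073) = 7*(-4214106) = -29498742)
(-1051508 - z(578, -585))/h = (-1051508 - 1*217)/(-29498742) = (-1051508 - 217)*(-1/29498742) = -1051725*(-1/29498742) = 350575/9832914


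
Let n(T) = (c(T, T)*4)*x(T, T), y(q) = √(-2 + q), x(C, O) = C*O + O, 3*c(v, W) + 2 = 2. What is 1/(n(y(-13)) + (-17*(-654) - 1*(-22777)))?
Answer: 1/33895 ≈ 2.9503e-5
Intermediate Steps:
c(v, W) = 0 (c(v, W) = -⅔ + (⅓)*2 = -⅔ + ⅔ = 0)
x(C, O) = O + C*O
n(T) = 0 (n(T) = (0*4)*(T*(1 + T)) = 0*(T*(1 + T)) = 0)
1/(n(y(-13)) + (-17*(-654) - 1*(-22777))) = 1/(0 + (-17*(-654) - 1*(-22777))) = 1/(0 + (11118 + 22777)) = 1/(0 + 33895) = 1/33895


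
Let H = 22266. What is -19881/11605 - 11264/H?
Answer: -286694533/129198465 ≈ -2.2190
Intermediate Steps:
-19881/11605 - 11264/H = -19881/11605 - 11264/22266 = -19881*1/11605 - 11264*1/22266 = -19881/11605 - 5632/11133 = -286694533/129198465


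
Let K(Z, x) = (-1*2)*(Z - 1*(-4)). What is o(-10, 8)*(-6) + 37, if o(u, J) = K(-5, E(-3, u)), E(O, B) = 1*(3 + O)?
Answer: 25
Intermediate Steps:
E(O, B) = 3 + O
K(Z, x) = -8 - 2*Z (K(Z, x) = -2*(Z + 4) = -2*(4 + Z) = -8 - 2*Z)
o(u, J) = 2 (o(u, J) = -8 - 2*(-5) = -8 + 10 = 2)
o(-10, 8)*(-6) + 37 = 2*(-6) + 37 = -12 + 37 = 25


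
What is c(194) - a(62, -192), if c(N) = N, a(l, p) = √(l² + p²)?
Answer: 194 - 2*√10177 ≈ -7.7622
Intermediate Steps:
c(194) - a(62, -192) = 194 - √(62² + (-192)²) = 194 - √(3844 + 36864) = 194 - √40708 = 194 - 2*√10177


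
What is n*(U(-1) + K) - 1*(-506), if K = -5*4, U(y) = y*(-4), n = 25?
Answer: 106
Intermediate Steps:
U(y) = -4*y
K = -20
n*(U(-1) + K) - 1*(-506) = 25*(-4*(-1) - 20) - 1*(-506) = 25*(4 - 20) + 506 = 25*(-16) + 506 = -400 + 506 = 106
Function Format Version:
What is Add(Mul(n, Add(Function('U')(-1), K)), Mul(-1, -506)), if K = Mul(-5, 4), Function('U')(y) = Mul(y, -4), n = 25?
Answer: 106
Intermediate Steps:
Function('U')(y) = Mul(-4, y)
K = -20
Add(Mul(n, Add(Function('U')(-1), K)), Mul(-1, -506)) = Add(Mul(25, Add(Mul(-4, -1), -20)), Mul(-1, -506)) = Add(Mul(25, Add(4, -20)), 506) = Add(Mul(25, -16), 506) = Add(-400, 506) = 106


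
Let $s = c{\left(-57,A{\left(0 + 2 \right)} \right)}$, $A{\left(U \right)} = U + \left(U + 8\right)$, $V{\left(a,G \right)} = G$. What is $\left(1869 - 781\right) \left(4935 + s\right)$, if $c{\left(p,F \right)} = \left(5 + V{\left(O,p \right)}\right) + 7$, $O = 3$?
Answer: $5320320$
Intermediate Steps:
$A{\left(U \right)} = 8 + 2 U$ ($A{\left(U \right)} = U + \left(8 + U\right) = 8 + 2 U$)
$c{\left(p,F \right)} = 12 + p$ ($c{\left(p,F \right)} = \left(5 + p\right) + 7 = 12 + p$)
$s = -45$ ($s = 12 - 57 = -45$)
$\left(1869 - 781\right) \left(4935 + s\right) = \left(1869 - 781\right) \left(4935 - 45\right) = 1088 \cdot 4890 = 5320320$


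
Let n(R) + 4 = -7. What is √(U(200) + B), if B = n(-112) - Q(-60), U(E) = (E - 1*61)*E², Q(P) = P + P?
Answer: √5560109 ≈ 2358.0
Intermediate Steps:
Q(P) = 2*P
n(R) = -11 (n(R) = -4 - 7 = -11)
U(E) = E²*(-61 + E) (U(E) = (E - 61)*E² = (-61 + E)*E² = E²*(-61 + E))
B = 109 (B = -11 - 2*(-60) = -11 - 1*(-120) = -11 + 120 = 109)
√(U(200) + B) = √(200²*(-61 + 200) + 109) = √(40000*139 + 109) = √(5560000 + 109) = √5560109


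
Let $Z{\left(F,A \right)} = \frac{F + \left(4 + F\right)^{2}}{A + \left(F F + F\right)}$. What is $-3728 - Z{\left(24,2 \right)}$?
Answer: $- \frac{1122532}{301} \approx -3729.3$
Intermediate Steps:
$Z{\left(F,A \right)} = \frac{F + \left(4 + F\right)^{2}}{A + F + F^{2}}$ ($Z{\left(F,A \right)} = \frac{F + \left(4 + F\right)^{2}}{A + \left(F^{2} + F\right)} = \frac{F + \left(4 + F\right)^{2}}{A + \left(F + F^{2}\right)} = \frac{F + \left(4 + F\right)^{2}}{A + F + F^{2}}$)
$-3728 - Z{\left(24,2 \right)} = -3728 - \frac{24 + \left(4 + 24\right)^{2}}{2 + 24 + 24^{2}} = -3728 - \frac{24 + 28^{2}}{2 + 24 + 576} = -3728 - \frac{24 + 784}{602} = -3728 - \frac{1}{602} \cdot 808 = -3728 - \frac{404}{301} = - \frac{1122532}{301}$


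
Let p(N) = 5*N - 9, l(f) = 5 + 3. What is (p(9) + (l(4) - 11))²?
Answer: 1089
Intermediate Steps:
l(f) = 8
p(N) = -9 + 5*N
(p(9) + (l(4) - 11))² = ((-9 + 5*9) + (8 - 11))² = ((-9 + 45) - 3)² = (36 - 3)² = 33² = 1089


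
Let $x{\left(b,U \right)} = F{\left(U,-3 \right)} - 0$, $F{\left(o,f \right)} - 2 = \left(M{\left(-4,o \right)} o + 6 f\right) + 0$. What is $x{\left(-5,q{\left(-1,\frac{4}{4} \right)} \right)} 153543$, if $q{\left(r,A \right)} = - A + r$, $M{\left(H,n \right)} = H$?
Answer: $-1228344$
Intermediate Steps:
$F{\left(o,f \right)} = 2 - 4 o + 6 f$ ($F{\left(o,f \right)} = 2 + \left(\left(- 4 o + 6 f\right) + 0\right) = 2 + \left(- 4 o + 6 f\right) = 2 - 4 o + 6 f$)
$q{\left(r,A \right)} = r - A$
$x{\left(b,U \right)} = -16 - 4 U$ ($x{\left(b,U \right)} = \left(2 - 4 U + 6 \left(-3\right)\right) - 0 = \left(2 - 4 U - 18\right) + 0 = \left(-16 - 4 U\right) + 0 = -16 - 4 U$)
$x{\left(-5,q{\left(-1,\frac{4}{4} \right)} \right)} 153543 = \left(-16 - 4 \left(-1 - \frac{4}{4}\right)\right) 153543 = \left(-16 - 4 \left(-1 - 4 \cdot \frac{1}{4}\right)\right) 153543 = \left(-16 - 4 \left(-1 - 1\right)\right) 153543 = \left(-16 - -8\right) 153543 = \left(-16 + 8\right) 153543 = \left(-8\right) 153543 = -1228344$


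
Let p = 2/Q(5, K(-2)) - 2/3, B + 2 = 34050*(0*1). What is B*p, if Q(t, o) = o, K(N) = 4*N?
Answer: 11/6 ≈ 1.8333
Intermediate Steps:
B = -2 (B = -2 + 34050*(0*1) = -2 + 34050*0 = -2 + 0 = -2)
p = -11/12 (p = 2/((4*(-2))) - 2/3 = 2/(-8) - 2*⅓ = 2*(-⅛) - ⅔ = -¼ - ⅔ = -11/12 ≈ -0.91667)
B*p = -2*(-11/12) = 11/6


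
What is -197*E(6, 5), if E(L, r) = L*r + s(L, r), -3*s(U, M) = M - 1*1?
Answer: -16942/3 ≈ -5647.3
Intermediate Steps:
s(U, M) = 1/3 - M/3 (s(U, M) = -(M - 1*1)/3 = -(M - 1)/3 = -(-1 + M)/3 = 1/3 - M/3)
E(L, r) = 1/3 - r/3 + L*r (E(L, r) = L*r + (1/3 - r/3) = 1/3 - r/3 + L*r)
-197*E(6, 5) = -197*(1/3 - 1/3*5 + 6*5) = -197*(1/3 - 5/3 + 30) = -197*86/3 = -16942/3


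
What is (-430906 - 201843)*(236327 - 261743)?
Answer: 16081948584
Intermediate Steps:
(-430906 - 201843)*(236327 - 261743) = -632749*(-25416) = 16081948584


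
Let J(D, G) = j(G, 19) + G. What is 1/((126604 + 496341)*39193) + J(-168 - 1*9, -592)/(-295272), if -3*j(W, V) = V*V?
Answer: 52175034079561/21627271503767160 ≈ 0.0024125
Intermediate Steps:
j(W, V) = -V**2/3 (j(W, V) = -V*V/3 = -V**2/3)
J(D, G) = -361/3 + G (J(D, G) = -1/3*19**2 + G = -1/3*361 + G = -361/3 + G)
1/((126604 + 496341)*39193) + J(-168 - 1*9, -592)/(-295272) = 1/((126604 + 496341)*39193) + (-361/3 - 592)/(-295272) = (1/39193)/622945 - 2137/3*(-1/295272) = (1/622945)*(1/39193) + 2137/885816 = 1/24415083385 + 2137/885816 = 52175034079561/21627271503767160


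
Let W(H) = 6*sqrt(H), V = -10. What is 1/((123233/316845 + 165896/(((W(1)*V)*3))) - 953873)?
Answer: -316845/302521785886 ≈ -1.0473e-6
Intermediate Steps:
1/((123233/316845 + 165896/(((W(1)*V)*3))) - 953873) = 1/((123233/316845 + 165896/((((6*sqrt(1))*(-10))*3))) - 953873) = 1/((123233*(1/316845) + 165896/((((6*1)*(-10))*3))) - 953873) = 1/((123233/316845 + 165896/(((6*(-10))*3))) - 953873) = 1/((123233/316845 + 165896/((-60*3))) - 953873) = 1/((123233/316845 + 165896/(-180)) - 953873) = 1/((123233/316845 + 165896*(-1/180)) - 953873) = 1/((123233/316845 - 41474/45) - 953873) = 1/(-291895201/316845 - 953873) = 1/(-302521785886/316845) = -316845/302521785886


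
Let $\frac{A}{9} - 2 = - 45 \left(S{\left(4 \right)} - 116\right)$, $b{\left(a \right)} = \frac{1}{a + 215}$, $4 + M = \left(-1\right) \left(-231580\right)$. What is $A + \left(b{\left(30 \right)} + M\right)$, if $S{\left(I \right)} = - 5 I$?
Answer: $\frac{70235131}{245} \approx 2.8667 \cdot 10^{5}$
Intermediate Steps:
$M = 231576$ ($M = -4 - -231580 = -4 + 231580 = 231576$)
$b{\left(a \right)} = \frac{1}{215 + a}$
$A = 55098$ ($A = 18 + 9 \left(- 45 \left(\left(-5\right) 4 - 116\right)\right) = 18 + 9 \left(- 45 \left(-20 - 116\right)\right) = 18 + 9 \left(\left(-45\right) \left(-136\right)\right) = 18 + 9 \cdot 6120 = 18 + 55080 = 55098$)
$A + \left(b{\left(30 \right)} + M\right) = 55098 + \left(\frac{1}{215 + 30} + 231576\right) = 55098 + \left(\frac{1}{245} + 231576\right) = 55098 + \frac{56736121}{245} = \frac{70235131}{245}$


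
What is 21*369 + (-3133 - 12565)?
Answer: -7949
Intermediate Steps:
21*369 + (-3133 - 12565) = 7749 - 15698 = -7949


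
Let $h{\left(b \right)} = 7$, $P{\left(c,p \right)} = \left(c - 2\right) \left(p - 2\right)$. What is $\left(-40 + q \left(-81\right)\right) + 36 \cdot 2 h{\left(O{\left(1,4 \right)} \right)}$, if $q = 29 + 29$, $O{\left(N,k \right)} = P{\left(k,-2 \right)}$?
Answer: $-4234$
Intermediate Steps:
$P{\left(c,p \right)} = \left(-2 + c\right) \left(-2 + p\right)$
$O{\left(N,k \right)} = 8 - 4 k$ ($O{\left(N,k \right)} = 4 - 2 k - -4 + k \left(-2\right) = 4 - 2 k + 4 - 2 k = 8 - 4 k$)
$q = 58$
$\left(-40 + q \left(-81\right)\right) + 36 \cdot 2 h{\left(O{\left(1,4 \right)} \right)} = \left(-40 + 58 \left(-81\right)\right) + 36 \cdot 2 \cdot 7 = \left(-40 - 4698\right) + 72 \cdot 7 = -4738 + 504 = -4234$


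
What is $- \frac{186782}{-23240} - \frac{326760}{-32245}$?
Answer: $\frac{1361668799}{74937380} \approx 18.171$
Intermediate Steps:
$- \frac{186782}{-23240} - \frac{326760}{-32245} = \left(-186782\right) \left(- \frac{1}{23240}\right) - - \frac{65352}{6449} = \frac{93391}{11620} + \frac{65352}{6449} = \frac{1361668799}{74937380}$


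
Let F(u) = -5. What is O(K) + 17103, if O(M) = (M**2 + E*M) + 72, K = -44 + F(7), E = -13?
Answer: 20213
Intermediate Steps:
K = -49 (K = -44 - 5 = -49)
O(M) = 72 + M**2 - 13*M (O(M) = (M**2 - 13*M) + 72 = 72 + M**2 - 13*M)
O(K) + 17103 = (72 + (-49)**2 - 13*(-49)) + 17103 = (72 + 2401 + 637) + 17103 = 3110 + 17103 = 20213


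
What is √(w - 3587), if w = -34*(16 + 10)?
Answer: I*√4471 ≈ 66.865*I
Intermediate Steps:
w = -884 (w = -34*26 = -884)
√(w - 3587) = √(-884 - 3587) = √(-4471) = I*√4471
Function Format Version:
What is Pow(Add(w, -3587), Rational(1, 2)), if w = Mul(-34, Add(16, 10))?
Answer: Mul(I, Pow(4471, Rational(1, 2))) ≈ Mul(66.865, I)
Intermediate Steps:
w = -884 (w = Mul(-34, 26) = -884)
Pow(Add(w, -3587), Rational(1, 2)) = Pow(Add(-884, -3587), Rational(1, 2)) = Pow(-4471, Rational(1, 2)) = Mul(I, Pow(4471, Rational(1, 2)))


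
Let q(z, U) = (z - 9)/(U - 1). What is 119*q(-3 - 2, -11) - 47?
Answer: 551/6 ≈ 91.833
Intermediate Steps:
q(z, U) = (-9 + z)/(-1 + U)
119*q(-3 - 2, -11) - 47 = 119*((-9 + (-3 - 2))/(-1 - 11)) - 47 = 119*((-9 - 5)/(-12)) - 47 = 119*(-1/12*(-14)) - 47 = 119*(7/6) - 47 = 833/6 - 47 = 551/6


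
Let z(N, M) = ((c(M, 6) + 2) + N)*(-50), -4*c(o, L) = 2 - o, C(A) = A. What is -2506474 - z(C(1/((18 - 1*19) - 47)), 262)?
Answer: -60075001/24 ≈ -2.5031e+6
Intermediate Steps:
c(o, L) = -½ + o/4 (c(o, L) = -(2 - o)/4 = -½ + o/4)
z(N, M) = -75 - 50*N - 25*M/2 (z(N, M) = (((-½ + M/4) + 2) + N)*(-50) = ((3/2 + M/4) + N)*(-50) = (3/2 + N + M/4)*(-50) = -75 - 50*N - 25*M/2)
-2506474 - z(C(1/((18 - 1*19) - 47)), 262) = -2506474 - (-75 - 50/((18 - 1*19) - 47) - 25/2*262) = -2506474 - (-75 - 50/((18 - 19) - 47) - 3275) = -2506474 - (-75 - 50/(-1 - 47) - 3275) = -2506474 - (-75 - 50/(-48) - 3275) = -2506474 - (-75 - 50*(-1/48) - 3275) = -2506474 - (-75 + 25/24 - 3275) = -2506474 - 1*(-80375/24) = -2506474 + 80375/24 = -60075001/24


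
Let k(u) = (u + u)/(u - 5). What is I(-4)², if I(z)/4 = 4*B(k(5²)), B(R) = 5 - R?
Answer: 1600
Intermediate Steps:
k(u) = 2*u/(-5 + u) (k(u) = (2*u)/(-5 + u) = 2*u/(-5 + u))
I(z) = 40 (I(z) = 4*(4*(5 - 2*5²/(-5 + 5²))) = 4*(4*(5 - 2*25/(-5 + 25))) = 4*(4*(5 - 2*25/20)) = 4*(4*(5 - 1*5/2)) = 4*(4*(5 - 5/2)) = 4*(4*(5/2)) = 4*10 = 40)
I(-4)² = 40² = 1600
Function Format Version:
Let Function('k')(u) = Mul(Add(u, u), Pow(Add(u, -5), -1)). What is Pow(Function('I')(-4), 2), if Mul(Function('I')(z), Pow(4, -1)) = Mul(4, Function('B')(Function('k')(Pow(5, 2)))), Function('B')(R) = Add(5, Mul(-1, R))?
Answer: 1600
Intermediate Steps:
Function('k')(u) = Mul(2, u, Pow(Add(-5, u), -1)) (Function('k')(u) = Mul(Mul(2, u), Pow(Add(-5, u), -1)) = Mul(2, u, Pow(Add(-5, u), -1)))
Function('I')(z) = 40 (Function('I')(z) = Mul(4, Mul(4, Add(5, Mul(-1, Mul(2, Pow(5, 2), Pow(Add(-5, Pow(5, 2)), -1)))))) = Mul(4, Mul(4, Add(5, Mul(-1, Mul(2, 25, Pow(Add(-5, 25), -1)))))) = Mul(4, Mul(4, Add(5, Mul(-1, Mul(2, 25, Pow(20, -1)))))) = Mul(4, Mul(4, Add(5, Mul(-1, Mul(2, 25, Rational(1, 20)))))) = Mul(4, Mul(4, Add(5, Mul(-1, Rational(5, 2))))) = Mul(4, Mul(4, Add(5, Rational(-5, 2)))) = Mul(4, Mul(4, Rational(5, 2))) = Mul(4, 10) = 40)
Pow(Function('I')(-4), 2) = Pow(40, 2) = 1600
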